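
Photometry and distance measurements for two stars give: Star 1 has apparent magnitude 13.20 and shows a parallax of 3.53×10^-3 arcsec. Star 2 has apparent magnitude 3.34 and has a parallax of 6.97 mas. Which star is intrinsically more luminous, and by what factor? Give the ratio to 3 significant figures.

Star 2 is more luminous, by a factor of 2250.

Star 1: d = 1/p = 1/3.53×10^-3″ = 283.3 pc
Star 1: M = m − 5 log₁₀ d + 5 = 13.20 − 5·2.4522 + 5 = 5.939
Star 2: p = 6.97 mas = 6.97×10^-3″ → d = 1/p = 143.5 pc
Star 2: M = m − 5 log₁₀ d + 5 = 3.34 − 5·2.1568 + 5 = -2.444
ΔM = M_1 − M_2 = 5.939 − (-2.444) = 8.383; smaller M is more luminous → Star 2.
L ratio = 10^(0.4 |ΔM|) = 10^3.353 = 2255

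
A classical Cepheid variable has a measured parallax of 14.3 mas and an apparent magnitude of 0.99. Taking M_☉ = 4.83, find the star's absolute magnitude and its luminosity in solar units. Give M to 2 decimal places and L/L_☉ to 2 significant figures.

d = 1/p = 1000/14.3 mas = 69.93 pc
M = m − 5 log₁₀ d + 5 = 0.99 − 5·1.8447 + 5 = -3.233
M − M_☉ = -3.233 − 4.83 = -8.063
L/L_☉ = 10^(−0.4 × -8.063) = 1680

M ≈ -3.23; L/L_☉ ≈ 1700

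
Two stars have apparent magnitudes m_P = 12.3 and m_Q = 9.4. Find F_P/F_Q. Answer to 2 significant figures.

F_P/F_Q ≈ 0.069

Δm = 12.3 − (9.4) = 2.9
Flux ratio = 10^(−0.4 Δm) = 10^(−0.4 × 2.9) = 10^-1.160 = 0.06918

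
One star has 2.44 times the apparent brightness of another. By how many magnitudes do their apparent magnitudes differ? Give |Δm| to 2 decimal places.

|Δm| ≈ 0.97

Pogson: Δm = −2.5 log₁₀(ratio) = −2.5 log₁₀(2.44) = −2.5 × 0.3874 = -0.968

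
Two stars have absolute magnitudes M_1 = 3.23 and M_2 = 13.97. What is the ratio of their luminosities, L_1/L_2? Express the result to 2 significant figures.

L_1/L_2 ≈ 20000

ΔM = M_1 − M_2 = -10.74
L_1/L_2 = 10^(−0.4 ΔM) = 10^4.296 = 19770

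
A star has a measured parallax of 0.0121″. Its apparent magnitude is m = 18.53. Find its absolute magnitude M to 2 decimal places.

M ≈ 13.94

d = 1/p = 1/0.0121″ = 82.64 pc
5 log₁₀(d/10 pc) = 5 log₁₀(82.64) − 5 = 4.586
M = m − 5 log₁₀(d/10) = 18.53 − 4.586 = 13.944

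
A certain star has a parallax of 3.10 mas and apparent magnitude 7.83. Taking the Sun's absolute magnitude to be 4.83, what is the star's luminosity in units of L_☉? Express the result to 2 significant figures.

L/L_☉ ≈ 66

d = 1/p = 1000/3.10 mas = 322.6 pc
M = m − 5 log₁₀ d + 5 = 7.83 − 5·2.5086 + 5 = 0.287
M − M_☉ = 0.287 − 4.83 = -4.543
L/L_☉ = 10^(−0.4 × -4.543) = 65.66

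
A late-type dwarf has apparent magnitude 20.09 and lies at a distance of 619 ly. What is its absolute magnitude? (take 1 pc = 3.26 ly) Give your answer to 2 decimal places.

M ≈ 13.70

d = 619 ly / 3.26 = 189.9 pc
5 log₁₀(d/10 pc) = 5 log₁₀(189.9) − 5 = 6.392
M = m − 5 log₁₀(d/10) = 20.09 − 6.392 = 13.698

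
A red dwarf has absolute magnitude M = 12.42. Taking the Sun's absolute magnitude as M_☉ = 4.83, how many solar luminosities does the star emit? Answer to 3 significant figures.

L/L_☉ ≈ 9.20×10^-4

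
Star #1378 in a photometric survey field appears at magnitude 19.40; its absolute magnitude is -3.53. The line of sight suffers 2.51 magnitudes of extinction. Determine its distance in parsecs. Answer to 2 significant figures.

d ≈ 120000 pc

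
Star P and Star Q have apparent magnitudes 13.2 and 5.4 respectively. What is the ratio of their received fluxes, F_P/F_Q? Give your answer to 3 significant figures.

F_P/F_Q ≈ 7.59×10^-4

Δm = 13.2 − (5.4) = 7.8
Flux ratio = 10^(−0.4 Δm) = 10^(−0.4 × 7.8) = 10^-3.120 = 7.586×10^-4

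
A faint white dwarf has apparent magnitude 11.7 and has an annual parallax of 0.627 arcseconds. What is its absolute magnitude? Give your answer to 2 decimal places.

d = 1/p = 1/0.627″ = 1.595 pc
5 log₁₀(d/10 pc) = 5 log₁₀(1.595) − 5 = -3.986
M = m − 5 log₁₀(d/10) = 11.7 + 3.986 = 15.686

M ≈ 15.69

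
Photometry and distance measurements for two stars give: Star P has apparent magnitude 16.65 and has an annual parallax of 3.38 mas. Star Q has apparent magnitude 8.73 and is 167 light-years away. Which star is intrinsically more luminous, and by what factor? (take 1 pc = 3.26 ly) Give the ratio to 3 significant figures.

Star P: p = 3.38 mas = 3.38×10^-3″ → d = 1/p = 295.9 pc
Star P: M = m − 5 log₁₀ d + 5 = 16.65 − 5·2.4711 + 5 = 9.295
Star Q: d = 167 ly / 3.26 = 51.23 pc
Star Q: M = m − 5 log₁₀ d + 5 = 8.73 − 5·1.7095 + 5 = 5.183
ΔM = M_P − M_Q = 9.295 − (5.183) = 4.112; smaller M is more luminous → Star Q.
L ratio = 10^(0.4 |ΔM|) = 10^1.645 = 44.14

Star Q is more luminous, by a factor of 44.1.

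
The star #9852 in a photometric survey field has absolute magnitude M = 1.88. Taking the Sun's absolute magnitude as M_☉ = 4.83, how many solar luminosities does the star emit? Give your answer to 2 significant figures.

L/L_☉ ≈ 15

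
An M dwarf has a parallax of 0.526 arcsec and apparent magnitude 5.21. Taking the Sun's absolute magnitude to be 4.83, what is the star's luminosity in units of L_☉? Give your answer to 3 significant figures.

d = 1/p = 1/0.526″ = 1.901 pc
M = m − 5 log₁₀ d + 5 = 5.21 − 5·0.2790 + 5 = 8.815
M − M_☉ = 8.815 − 4.83 = 3.985
L/L_☉ = 10^(−0.4 × 3.985) = 0.02547

L/L_☉ ≈ 0.0255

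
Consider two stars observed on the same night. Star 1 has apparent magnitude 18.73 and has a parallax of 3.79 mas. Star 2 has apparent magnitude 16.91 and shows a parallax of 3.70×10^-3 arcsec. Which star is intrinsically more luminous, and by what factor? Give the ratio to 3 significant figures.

Star 2 is more luminous, by a factor of 5.61.

Star 1: p = 3.79 mas = 3.79×10^-3″ → d = 1/p = 263.9 pc
Star 1: M = m − 5 log₁₀ d + 5 = 18.73 − 5·2.4214 + 5 = 11.623
Star 2: d = 1/p = 1/3.70×10^-3″ = 270.3 pc
Star 2: M = m − 5 log₁₀ d + 5 = 16.91 − 5·2.4318 + 5 = 9.751
ΔM = M_1 − M_2 = 11.623 − (9.751) = 1.872; smaller M is more luminous → Star 2.
L ratio = 10^(0.4 |ΔM|) = 10^0.749 = 5.609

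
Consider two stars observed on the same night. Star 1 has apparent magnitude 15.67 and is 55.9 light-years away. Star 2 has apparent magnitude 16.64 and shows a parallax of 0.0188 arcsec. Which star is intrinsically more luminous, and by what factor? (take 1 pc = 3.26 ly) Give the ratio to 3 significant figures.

Star 1: d = 55.9 ly / 3.26 = 17.15 pc
Star 1: M = m − 5 log₁₀ d + 5 = 15.67 − 5·1.2342 + 5 = 14.499
Star 2: d = 1/p = 1/0.0188″ = 53.19 pc
Star 2: M = m − 5 log₁₀ d + 5 = 16.64 − 5·1.7258 + 5 = 13.011
ΔM = M_1 − M_2 = 14.499 − (13.011) = 1.488; smaller M is more luminous → Star 2.
L ratio = 10^(0.4 |ΔM|) = 10^0.595 = 3.938

Star 2 is more luminous, by a factor of 3.94.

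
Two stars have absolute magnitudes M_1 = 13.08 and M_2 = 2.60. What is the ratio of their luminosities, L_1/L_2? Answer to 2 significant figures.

ΔM = M_1 − M_2 = 10.48
L_1/L_2 = 10^(−0.4 ΔM) = 10^-4.192 = 6.427×10^-5

L_1/L_2 ≈ 6.4×10^-5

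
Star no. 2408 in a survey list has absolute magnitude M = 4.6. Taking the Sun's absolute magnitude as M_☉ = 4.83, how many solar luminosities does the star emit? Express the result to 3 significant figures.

L/L_☉ ≈ 1.24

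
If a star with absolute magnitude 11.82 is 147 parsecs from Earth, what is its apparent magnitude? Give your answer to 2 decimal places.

m = M + 5 log₁₀ d − 5 = 11.82 + 5·2.1673 − 5 = 17.657

m ≈ 17.66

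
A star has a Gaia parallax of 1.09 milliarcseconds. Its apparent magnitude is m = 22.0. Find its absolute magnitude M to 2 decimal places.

M ≈ 12.19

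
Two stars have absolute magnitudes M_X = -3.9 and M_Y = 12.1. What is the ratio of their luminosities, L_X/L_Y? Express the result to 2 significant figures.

ΔM = M_X − M_Y = -16.0
L_X/L_Y = 10^(−0.4 ΔM) = 10^6.400 = 2.512×10^6

L_X/L_Y ≈ 2.5×10^6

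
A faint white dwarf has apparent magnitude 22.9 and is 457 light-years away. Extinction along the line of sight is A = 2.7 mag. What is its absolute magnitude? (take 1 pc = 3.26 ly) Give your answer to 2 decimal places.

d = 457 ly / 3.26 = 140.2 pc
5 log₁₀(d/10 pc) = 5 log₁₀(140.2) − 5 = 5.733
M = m − 5 log₁₀(d/10) − A = 22.9 − 5.733 − 2.7 = 14.467

M ≈ 14.47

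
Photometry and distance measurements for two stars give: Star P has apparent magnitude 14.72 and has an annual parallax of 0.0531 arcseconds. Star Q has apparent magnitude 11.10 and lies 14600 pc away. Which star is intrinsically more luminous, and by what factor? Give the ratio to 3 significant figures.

Star Q is more luminous, by a factor of 1.69×10^7.

Star P: d = 1/p = 1/0.0531″ = 18.83 pc
Star P: M = m − 5 log₁₀ d + 5 = 14.72 − 5·1.2749 + 5 = 13.345
Star Q: M = m − 5 log₁₀ d + 5 = 11.10 − 5·4.1644 + 5 = -4.722
ΔM = M_P − M_Q = 13.345 − (-4.722) = 18.067; smaller M is more luminous → Star Q.
L ratio = 10^(0.4 |ΔM|) = 10^7.227 = 1.686×10^7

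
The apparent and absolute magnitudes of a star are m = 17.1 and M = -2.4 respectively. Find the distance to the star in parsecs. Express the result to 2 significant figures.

μ = m − M = 19.500
m − M = 5 log₁₀ d − 5
log₁₀ d = (m − M)/5 + 1 = 4.9000
d = 10^4.9000 = 79430 pc

d ≈ 79000 pc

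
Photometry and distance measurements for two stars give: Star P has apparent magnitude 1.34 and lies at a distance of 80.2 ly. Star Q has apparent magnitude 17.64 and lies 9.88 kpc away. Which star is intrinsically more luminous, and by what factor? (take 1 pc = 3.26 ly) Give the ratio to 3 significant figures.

Star P: d = 80.2 ly / 3.26 = 24.60 pc
Star P: M = m − 5 log₁₀ d + 5 = 1.34 − 5·1.3910 + 5 = -0.615
Star Q: d = 9.88 kpc = 9880 pc
Star Q: M = m − 5 log₁₀ d + 5 = 17.64 − 5·3.9948 + 5 = 2.666
ΔM = M_P − M_Q = -0.615 − (2.666) = -3.281; smaller M is more luminous → Star P.
L ratio = 10^(0.4 |ΔM|) = 10^1.312 = 20.53

Star P is more luminous, by a factor of 20.5.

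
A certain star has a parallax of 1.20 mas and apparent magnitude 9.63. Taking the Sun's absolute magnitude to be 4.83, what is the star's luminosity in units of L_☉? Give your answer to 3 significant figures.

L/L_☉ ≈ 83.5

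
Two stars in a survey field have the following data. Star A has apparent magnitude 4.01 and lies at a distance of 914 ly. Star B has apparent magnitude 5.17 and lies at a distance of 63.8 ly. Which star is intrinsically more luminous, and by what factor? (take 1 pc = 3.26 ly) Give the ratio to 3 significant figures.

Star A is more luminous, by a factor of 597.

Star A: d = 914 ly / 3.26 = 280.4 pc
Star A: M = m − 5 log₁₀ d + 5 = 4.01 − 5·2.4477 + 5 = -3.229
Star B: d = 63.8 ly / 3.26 = 19.57 pc
Star B: M = m − 5 log₁₀ d + 5 = 5.17 − 5·1.2916 + 5 = 3.712
ΔM = M_A − M_B = -3.229 − (3.712) = -6.941; smaller M is more luminous → Star A.
L ratio = 10^(0.4 |ΔM|) = 10^2.776 = 597.4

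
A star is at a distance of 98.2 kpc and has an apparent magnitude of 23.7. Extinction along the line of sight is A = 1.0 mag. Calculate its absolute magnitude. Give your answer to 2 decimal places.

M ≈ 2.74

d = 98.2 kpc = 98200 pc
5 log₁₀(d/10 pc) = 5 log₁₀(98200) − 5 = 19.961
M = m − 5 log₁₀(d/10) − A = 23.7 − 19.961 − 1.0 = 2.739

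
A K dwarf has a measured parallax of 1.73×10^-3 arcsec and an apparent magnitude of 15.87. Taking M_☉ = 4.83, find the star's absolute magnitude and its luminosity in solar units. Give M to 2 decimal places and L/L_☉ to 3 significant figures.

M ≈ 7.06; L/L_☉ ≈ 0.128

d = 1/p = 1/1.73×10^-3″ = 578.0 pc
M = m − 5 log₁₀ d + 5 = 15.87 − 5·2.7620 + 5 = 7.060
M − M_☉ = 7.060 − 4.83 = 2.230
L/L_☉ = 10^(−0.4 × 2.230) = 0.1282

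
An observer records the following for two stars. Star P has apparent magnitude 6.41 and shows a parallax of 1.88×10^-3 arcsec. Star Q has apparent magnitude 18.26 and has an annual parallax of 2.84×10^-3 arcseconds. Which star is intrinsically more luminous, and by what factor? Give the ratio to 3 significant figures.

Star P is more luminous, by a factor of 125000.

Star P: d = 1/p = 1/1.88×10^-3″ = 531.9 pc
Star P: M = m − 5 log₁₀ d + 5 = 6.41 − 5·2.7258 + 5 = -2.219
Star Q: d = 1/p = 1/2.84×10^-3″ = 352.1 pc
Star Q: M = m − 5 log₁₀ d + 5 = 18.26 − 5·2.5467 + 5 = 10.527
ΔM = M_P − M_Q = -2.219 − (10.527) = -12.746; smaller M is more luminous → Star P.
L ratio = 10^(0.4 |ΔM|) = 10^5.098 = 125400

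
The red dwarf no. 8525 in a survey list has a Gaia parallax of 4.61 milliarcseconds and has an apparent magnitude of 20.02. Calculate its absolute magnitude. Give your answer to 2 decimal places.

M ≈ 13.34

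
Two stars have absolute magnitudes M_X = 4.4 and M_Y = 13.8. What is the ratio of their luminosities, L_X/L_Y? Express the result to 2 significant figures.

ΔM = M_X − M_Y = -9.4
L_X/L_Y = 10^(−0.4 ΔM) = 10^3.760 = 5754

L_X/L_Y ≈ 5800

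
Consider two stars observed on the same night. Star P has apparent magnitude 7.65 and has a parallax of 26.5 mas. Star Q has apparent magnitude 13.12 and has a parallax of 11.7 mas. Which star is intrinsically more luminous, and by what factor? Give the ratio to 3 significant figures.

Star P is more luminous, by a factor of 30.1.

Star P: p = 26.5 mas = 0.0265″ → d = 1/p = 37.74 pc
Star P: M = m − 5 log₁₀ d + 5 = 7.65 − 5·1.5768 + 5 = 4.766
Star Q: p = 11.7 mas = 0.0117″ → d = 1/p = 85.47 pc
Star Q: M = m − 5 log₁₀ d + 5 = 13.12 − 5·1.9318 + 5 = 8.461
ΔM = M_P − M_Q = 4.766 − (8.461) = -3.695; smaller M is more luminous → Star P.
L ratio = 10^(0.4 |ΔM|) = 10^1.478 = 30.05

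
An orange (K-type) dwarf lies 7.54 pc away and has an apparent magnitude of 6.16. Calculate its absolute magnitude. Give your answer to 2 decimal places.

M ≈ 6.77

5 log₁₀(d/10 pc) = 5 log₁₀(7.540) − 5 = -0.613
M = m − 5 log₁₀(d/10) = 6.16 + 0.613 = 6.773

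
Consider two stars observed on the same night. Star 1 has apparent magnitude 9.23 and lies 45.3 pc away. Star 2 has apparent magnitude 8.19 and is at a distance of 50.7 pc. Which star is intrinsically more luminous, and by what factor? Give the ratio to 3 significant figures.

Star 2 is more luminous, by a factor of 3.26.

Star 1: M = m − 5 log₁₀ d + 5 = 9.23 − 5·1.6561 + 5 = 5.950
Star 2: M = m − 5 log₁₀ d + 5 = 8.19 − 5·1.7050 + 5 = 4.665
ΔM = M_1 − M_2 = 5.950 − (4.665) = 1.285; smaller M is more luminous → Star 2.
L ratio = 10^(0.4 |ΔM|) = 10^0.514 = 3.265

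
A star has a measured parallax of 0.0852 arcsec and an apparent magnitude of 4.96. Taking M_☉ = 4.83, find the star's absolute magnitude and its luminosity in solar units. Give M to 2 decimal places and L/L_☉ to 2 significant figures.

M ≈ 4.61; L/L_☉ ≈ 1.2

d = 1/p = 1/0.0852″ = 11.74 pc
M = m − 5 log₁₀ d + 5 = 4.96 − 5·1.0696 + 5 = 4.612
M − M_☉ = 4.612 − 4.83 = -0.218
L/L_☉ = 10^(−0.4 × -0.218) = 1.222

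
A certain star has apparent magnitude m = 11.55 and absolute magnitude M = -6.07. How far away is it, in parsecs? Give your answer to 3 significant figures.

d ≈ 33400 pc

μ = m − M = 17.620
m − M = 5 log₁₀ d − 5
log₁₀ d = (m − M)/5 + 1 = 4.5240
d = 10^4.5240 = 33420 pc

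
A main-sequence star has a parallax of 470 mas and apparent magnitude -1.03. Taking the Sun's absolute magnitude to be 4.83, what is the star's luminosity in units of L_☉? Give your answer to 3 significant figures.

L/L_☉ ≈ 10.0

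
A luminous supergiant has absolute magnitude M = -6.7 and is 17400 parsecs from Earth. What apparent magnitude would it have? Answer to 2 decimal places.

m = M + 5 log₁₀ d − 5 = -6.7 + 5·4.2405 − 5 = 9.503

m ≈ 9.50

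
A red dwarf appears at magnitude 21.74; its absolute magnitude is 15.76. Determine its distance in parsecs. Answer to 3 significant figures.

d ≈ 157 pc

μ = m − M = 5.980
m − M = 5 log₁₀ d − 5
log₁₀ d = (m − M)/5 + 1 = 2.1960
d = 10^2.1960 = 157.0 pc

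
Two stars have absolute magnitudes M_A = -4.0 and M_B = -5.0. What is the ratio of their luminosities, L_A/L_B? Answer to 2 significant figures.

L_A/L_B ≈ 0.40

ΔM = M_A − M_B = 1.0
L_A/L_B = 10^(−0.4 ΔM) = 10^-0.400 = 0.3981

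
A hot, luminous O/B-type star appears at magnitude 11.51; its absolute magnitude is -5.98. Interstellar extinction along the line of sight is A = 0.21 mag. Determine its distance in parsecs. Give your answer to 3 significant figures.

d ≈ 28600 pc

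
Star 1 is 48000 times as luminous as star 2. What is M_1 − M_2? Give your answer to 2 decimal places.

Pogson: ΔM = −2.5 log₁₀(ratio) = −2.5 log₁₀(48000) = −2.5 × 4.6812 = -11.703
Star 1 is brighter, so it has the smaller magnitude: the difference is negative.

M_1 − M_2 ≈ -11.70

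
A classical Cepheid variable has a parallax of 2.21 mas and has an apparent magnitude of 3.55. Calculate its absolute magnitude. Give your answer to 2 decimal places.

p = 2.21 mas = 2.21×10^-3″ → d = 1/p = 452.5 pc
5 log₁₀(d/10 pc) = 5 log₁₀(452.5) − 5 = 8.278
M = m − 5 log₁₀(d/10) = 3.55 − 8.278 = -4.728

M ≈ -4.73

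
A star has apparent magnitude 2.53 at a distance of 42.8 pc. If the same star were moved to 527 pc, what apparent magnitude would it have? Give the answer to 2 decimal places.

Flux ∝ 1/d², so Δm = 5 log₁₀(d₂/d₁) = 5 log₁₀(527/42.8) = 5.452
m₂ = m₁ + Δm = 2.53 + (5.452) = 7.982

m ≈ 7.98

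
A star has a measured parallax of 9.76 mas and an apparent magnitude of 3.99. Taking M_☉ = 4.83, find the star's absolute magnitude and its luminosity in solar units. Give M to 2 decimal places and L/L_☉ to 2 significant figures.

M ≈ -1.06; L/L_☉ ≈ 230

d = 1/p = 1000/9.76 mas = 102.5 pc
M = m − 5 log₁₀ d + 5 = 3.99 − 5·2.0106 + 5 = -1.063
M − M_☉ = -1.063 − 4.83 = -5.893
L/L_☉ = 10^(−0.4 × -5.893) = 227.6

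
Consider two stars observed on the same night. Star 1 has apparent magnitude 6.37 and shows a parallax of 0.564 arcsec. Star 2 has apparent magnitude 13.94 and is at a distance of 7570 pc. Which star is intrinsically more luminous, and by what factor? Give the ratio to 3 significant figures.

Star 2 is more luminous, by a factor of 17100.

Star 1: d = 1/p = 1/0.564″ = 1.773 pc
Star 1: M = m − 5 log₁₀ d + 5 = 6.37 − 5·0.2487 + 5 = 10.126
Star 2: M = m − 5 log₁₀ d + 5 = 13.94 − 5·3.8791 + 5 = -0.455
ΔM = M_1 − M_2 = 10.126 − (-0.455) = 10.582; smaller M is more luminous → Star 2.
L ratio = 10^(0.4 |ΔM|) = 10^4.233 = 17090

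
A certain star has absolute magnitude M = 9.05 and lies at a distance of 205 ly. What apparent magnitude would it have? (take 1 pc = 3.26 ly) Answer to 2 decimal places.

d = 205 ly / 3.26 = 62.88 pc
m = M + 5 log₁₀ d − 5 = 9.05 + 5·1.7985 − 5 = 13.043

m ≈ 13.04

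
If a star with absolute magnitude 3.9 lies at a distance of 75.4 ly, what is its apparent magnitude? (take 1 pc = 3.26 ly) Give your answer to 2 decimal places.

d = 75.4 ly / 3.26 = 23.13 pc
m = M + 5 log₁₀ d − 5 = 3.9 + 5·1.3642 − 5 = 5.721

m ≈ 5.72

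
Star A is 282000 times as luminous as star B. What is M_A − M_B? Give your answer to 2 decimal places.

Pogson: ΔM = −2.5 log₁₀(ratio) = −2.5 log₁₀(282000) = −2.5 × 5.4502 = -13.626
Star A is brighter, so it has the smaller magnitude: the difference is negative.

M_A − M_B ≈ -13.63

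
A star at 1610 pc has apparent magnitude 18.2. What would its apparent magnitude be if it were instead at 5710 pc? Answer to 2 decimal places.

Flux ∝ 1/d², so Δm = 5 log₁₀(d₂/d₁) = 5 log₁₀(5710/1610) = 2.749
m₂ = m₁ + Δm = 18.2 + (2.749) = 20.949

m ≈ 20.95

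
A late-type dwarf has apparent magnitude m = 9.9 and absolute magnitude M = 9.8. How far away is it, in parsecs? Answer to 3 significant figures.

d ≈ 10.5 pc

Distance modulus: m − M = 9.9 − (9.8) = 0.100
m − M = 5 log₁₀ d − 5
log₁₀ d = (m − M)/5 + 1 = 1.0200
d = 10^1.0200 = 10.47 pc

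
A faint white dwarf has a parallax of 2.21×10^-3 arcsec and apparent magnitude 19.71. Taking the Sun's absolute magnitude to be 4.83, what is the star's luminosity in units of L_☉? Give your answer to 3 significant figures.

d = 1/p = 1/2.21×10^-3″ = 452.5 pc
M = m − 5 log₁₀ d + 5 = 19.71 − 5·2.6556 + 5 = 11.432
M − M_☉ = 11.432 − 4.83 = 6.602
L/L_☉ = 10^(−0.4 × 6.602) = 2.287×10^-3

L/L_☉ ≈ 2.29×10^-3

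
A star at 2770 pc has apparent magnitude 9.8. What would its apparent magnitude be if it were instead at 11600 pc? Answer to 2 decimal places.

Flux ∝ 1/d², so Δm = 5 log₁₀(d₂/d₁) = 5 log₁₀(11600/2770) = 3.110
m₂ = m₁ + Δm = 9.8 + (3.110) = 12.910

m ≈ 12.91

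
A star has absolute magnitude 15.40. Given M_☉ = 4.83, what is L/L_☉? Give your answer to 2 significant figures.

L/L_☉ ≈ 5.9×10^-5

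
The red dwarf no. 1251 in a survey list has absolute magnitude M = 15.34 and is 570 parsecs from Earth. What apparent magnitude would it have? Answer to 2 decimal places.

m ≈ 24.12

m = M + 5 log₁₀ d − 5 = 15.34 + 5·2.7559 − 5 = 24.119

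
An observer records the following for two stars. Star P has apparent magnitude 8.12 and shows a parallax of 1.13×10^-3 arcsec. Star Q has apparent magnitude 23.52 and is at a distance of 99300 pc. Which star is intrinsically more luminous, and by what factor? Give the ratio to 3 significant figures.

Star P is more luminous, by a factor of 115.

Star P: d = 1/p = 1/1.13×10^-3″ = 885.0 pc
Star P: M = m − 5 log₁₀ d + 5 = 8.12 − 5·2.9469 + 5 = -1.615
Star Q: M = m − 5 log₁₀ d + 5 = 23.52 − 5·4.9969 + 5 = 3.535
ΔM = M_P − M_Q = -1.615 − (3.535) = -5.150; smaller M is more luminous → Star P.
L ratio = 10^(0.4 |ΔM|) = 10^2.060 = 114.8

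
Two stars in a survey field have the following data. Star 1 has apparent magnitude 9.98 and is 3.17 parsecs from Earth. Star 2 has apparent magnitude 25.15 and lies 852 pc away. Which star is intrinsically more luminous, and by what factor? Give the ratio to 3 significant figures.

Star 1 is more luminous, by a factor of 16.2.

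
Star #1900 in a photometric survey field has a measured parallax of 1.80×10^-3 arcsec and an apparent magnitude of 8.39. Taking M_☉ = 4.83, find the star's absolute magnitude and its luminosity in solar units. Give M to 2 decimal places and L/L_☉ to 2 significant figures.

d = 1/p = 1/1.80×10^-3″ = 555.6 pc
M = m − 5 log₁₀ d + 5 = 8.39 − 5·2.7447 + 5 = -0.334
M − M_☉ = -0.334 − 4.83 = -5.164
L/L_☉ = 10^(−0.4 × -5.164) = 116.3

M ≈ -0.33; L/L_☉ ≈ 120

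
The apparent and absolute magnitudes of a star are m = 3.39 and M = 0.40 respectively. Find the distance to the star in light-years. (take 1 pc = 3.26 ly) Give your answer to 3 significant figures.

d ≈ 129 ly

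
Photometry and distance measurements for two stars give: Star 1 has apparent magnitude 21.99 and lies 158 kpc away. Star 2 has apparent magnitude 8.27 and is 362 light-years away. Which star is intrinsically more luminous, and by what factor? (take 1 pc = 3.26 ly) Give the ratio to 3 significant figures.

Star 1 is more luminous, by a factor of 6.58.

Star 1: d = 158 kpc = 158000 pc
Star 1: M = m − 5 log₁₀ d + 5 = 21.99 − 5·5.1987 + 5 = 0.997
Star 2: d = 362 ly / 3.26 = 111.0 pc
Star 2: M = m − 5 log₁₀ d + 5 = 8.27 − 5·2.0455 + 5 = 3.043
ΔM = M_1 − M_2 = 0.997 − (3.043) = -2.046; smaller M is more luminous → Star 1.
L ratio = 10^(0.4 |ΔM|) = 10^0.818 = 6.582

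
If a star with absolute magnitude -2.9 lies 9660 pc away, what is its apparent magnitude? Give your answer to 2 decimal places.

m ≈ 12.02

m = M + 5 log₁₀ d − 5 = -2.9 + 5·3.9850 − 5 = 12.025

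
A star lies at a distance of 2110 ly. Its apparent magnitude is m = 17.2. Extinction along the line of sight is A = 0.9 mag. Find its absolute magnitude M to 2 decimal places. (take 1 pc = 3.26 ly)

d = 2110 ly / 3.26 = 647.2 pc
5 log₁₀(d/10 pc) = 5 log₁₀(647.2) − 5 = 9.055
M = m − 5 log₁₀(d/10) − A = 17.2 − 9.055 − 0.9 = 7.245

M ≈ 7.24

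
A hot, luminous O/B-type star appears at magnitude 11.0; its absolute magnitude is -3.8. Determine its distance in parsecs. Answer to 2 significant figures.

Distance modulus: m − M = 11.0 − (-3.8) = 14.800
m − M = 5 log₁₀ d − 5
log₁₀ d = (m − M)/5 + 1 = 3.9600
d = 10^3.9600 = 9120 pc

d ≈ 9100 pc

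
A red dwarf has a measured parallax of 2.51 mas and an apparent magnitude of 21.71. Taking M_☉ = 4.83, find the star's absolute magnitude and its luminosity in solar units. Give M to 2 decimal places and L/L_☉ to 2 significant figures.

M ≈ 13.71; L/L_☉ ≈ 2.8×10^-4

d = 1/p = 1000/2.51 mas = 398.4 pc
M = m − 5 log₁₀ d + 5 = 21.71 − 5·2.6003 + 5 = 13.708
M − M_☉ = 13.708 − 4.83 = 8.878
L/L_☉ = 10^(−0.4 × 8.878) = 2.810×10^-4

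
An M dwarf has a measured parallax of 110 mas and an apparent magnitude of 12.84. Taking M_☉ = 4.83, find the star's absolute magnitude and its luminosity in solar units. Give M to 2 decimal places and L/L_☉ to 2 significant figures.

d = 1/p = 1000/110 mas = 9.091 pc
M = m − 5 log₁₀ d + 5 = 12.84 − 5·0.9586 + 5 = 13.047
M − M_☉ = 13.047 − 4.83 = 8.217
L/L_☉ = 10^(−0.4 × 8.217) = 5.167×10^-4

M ≈ 13.05; L/L_☉ ≈ 5.2×10^-4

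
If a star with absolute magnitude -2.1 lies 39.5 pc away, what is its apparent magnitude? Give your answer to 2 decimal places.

m ≈ 0.88

m = M + 5 log₁₀ d − 5 = -2.1 + 5·1.5966 − 5 = 0.883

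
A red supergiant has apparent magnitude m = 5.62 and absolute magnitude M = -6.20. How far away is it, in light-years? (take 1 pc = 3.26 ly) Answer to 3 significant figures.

μ = m − M = 11.820
m − M = 5 log₁₀ d − 5
log₁₀ d = (m − M)/5 + 1 = 3.3640
d = 10^3.3640 = 2312 pc
= 7537 ly

d ≈ 7540 ly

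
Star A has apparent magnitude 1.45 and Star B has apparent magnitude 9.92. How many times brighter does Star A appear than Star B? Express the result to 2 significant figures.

2400

Magnitude difference = -8.47
Flux ratio = 10^(−0.4 Δm) = 10^(−0.4 × -8.47) = 10^3.388 = 2443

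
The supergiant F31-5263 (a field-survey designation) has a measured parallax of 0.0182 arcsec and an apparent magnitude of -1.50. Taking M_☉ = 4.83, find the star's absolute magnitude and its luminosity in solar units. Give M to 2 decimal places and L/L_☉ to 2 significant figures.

d = 1/p = 1/0.0182″ = 54.95 pc
M = m − 5 log₁₀ d + 5 = -1.50 − 5·1.7399 + 5 = -5.200
M − M_☉ = -5.200 − 4.83 = -10.030
L/L_☉ = 10^(−0.4 × -10.030) = 10280

M ≈ -5.20; L/L_☉ ≈ 10000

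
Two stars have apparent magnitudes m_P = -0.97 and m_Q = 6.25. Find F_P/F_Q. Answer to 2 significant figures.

F_P/F_Q ≈ 770

Magnitude difference = -7.22
Flux ratio = 10^(−0.4 Δm) = 10^(−0.4 × -7.22) = 10^2.888 = 772.7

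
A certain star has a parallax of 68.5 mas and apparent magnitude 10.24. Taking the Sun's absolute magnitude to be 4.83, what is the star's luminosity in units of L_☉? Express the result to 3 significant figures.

L/L_☉ ≈ 0.0146

d = 1/p = 1000/68.5 mas = 14.60 pc
M = m − 5 log₁₀ d + 5 = 10.24 − 5·1.1643 + 5 = 9.418
M − M_☉ = 9.418 − 4.83 = 4.588
L/L_☉ = 10^(−0.4 × 4.588) = 0.01461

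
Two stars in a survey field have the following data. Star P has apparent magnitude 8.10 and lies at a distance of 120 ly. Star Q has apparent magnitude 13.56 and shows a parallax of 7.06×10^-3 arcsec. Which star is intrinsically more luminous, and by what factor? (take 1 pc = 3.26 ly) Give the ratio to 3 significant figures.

Star P is more luminous, by a factor of 10.3.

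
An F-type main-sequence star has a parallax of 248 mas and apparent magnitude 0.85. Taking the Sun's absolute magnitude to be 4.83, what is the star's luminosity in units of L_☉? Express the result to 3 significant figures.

L/L_☉ ≈ 6.35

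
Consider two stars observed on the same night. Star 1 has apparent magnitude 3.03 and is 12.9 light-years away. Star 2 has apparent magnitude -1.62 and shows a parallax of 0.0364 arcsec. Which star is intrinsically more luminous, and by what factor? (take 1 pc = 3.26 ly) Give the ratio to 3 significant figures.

Star 1: d = 12.9 ly / 3.26 = 3.957 pc
Star 1: M = m − 5 log₁₀ d + 5 = 3.03 − 5·0.5974 + 5 = 5.043
Star 2: d = 1/p = 1/0.0364″ = 27.47 pc
Star 2: M = m − 5 log₁₀ d + 5 = -1.62 − 5·1.4389 + 5 = -3.814
ΔM = M_1 − M_2 = 5.043 − (-3.814) = 8.858; smaller M is more luminous → Star 2.
L ratio = 10^(0.4 |ΔM|) = 10^3.543 = 3492

Star 2 is more luminous, by a factor of 3490.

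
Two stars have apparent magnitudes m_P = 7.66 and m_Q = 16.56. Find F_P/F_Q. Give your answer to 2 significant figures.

F_P/F_Q ≈ 3600

Magnitude difference = -8.90
Flux ratio = 10^(−0.4 Δm) = 10^(−0.4 × -8.90) = 10^3.560 = 3631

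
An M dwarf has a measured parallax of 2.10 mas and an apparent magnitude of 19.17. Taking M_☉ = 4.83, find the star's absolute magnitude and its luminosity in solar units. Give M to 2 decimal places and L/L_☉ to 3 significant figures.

M ≈ 10.78; L/L_☉ ≈ 4.16×10^-3

d = 1/p = 1000/2.10 mas = 476.2 pc
M = m − 5 log₁₀ d + 5 = 19.17 − 5·2.6778 + 5 = 10.781
M − M_☉ = 10.781 − 4.83 = 5.951
L/L_☉ = 10^(−0.4 × 5.951) = 4.164×10^-3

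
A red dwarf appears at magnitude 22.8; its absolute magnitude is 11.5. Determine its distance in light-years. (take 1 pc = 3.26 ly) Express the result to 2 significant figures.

Distance modulus: m − M = 22.8 − (11.5) = 11.300
m − M = 5 log₁₀ d − 5
log₁₀ d = (m − M)/5 + 1 = 3.2600
d = 10^3.2600 = 1820 pc
= 5932 ly

d ≈ 5900 ly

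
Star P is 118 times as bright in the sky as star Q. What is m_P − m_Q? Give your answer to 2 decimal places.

Pogson: Δm = −2.5 log₁₀(ratio) = −2.5 log₁₀(118) = −2.5 × 2.0719 = -5.180
Star P is brighter, so it has the smaller magnitude: the difference is negative.

m_P − m_Q ≈ -5.18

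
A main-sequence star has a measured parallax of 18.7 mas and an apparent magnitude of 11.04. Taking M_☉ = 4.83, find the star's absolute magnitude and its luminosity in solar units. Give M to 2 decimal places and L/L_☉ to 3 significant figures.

d = 1/p = 1000/18.7 mas = 53.48 pc
M = m − 5 log₁₀ d + 5 = 11.04 − 5·1.7282 + 5 = 7.399
M − M_☉ = 7.399 − 4.83 = 2.569
L/L_☉ = 10^(−0.4 × 2.569) = 0.09382

M ≈ 7.40; L/L_☉ ≈ 0.0938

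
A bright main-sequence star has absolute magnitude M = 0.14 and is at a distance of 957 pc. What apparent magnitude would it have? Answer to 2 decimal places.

m ≈ 10.04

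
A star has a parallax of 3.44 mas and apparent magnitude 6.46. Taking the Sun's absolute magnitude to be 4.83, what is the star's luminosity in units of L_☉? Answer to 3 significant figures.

L/L_☉ ≈ 188

d = 1/p = 1000/3.44 mas = 290.7 pc
M = m − 5 log₁₀ d + 5 = 6.46 − 5·2.4634 + 5 = -0.857
M − M_☉ = -0.857 − 4.83 = -5.687
L/L_☉ = 10^(−0.4 × -5.687) = 188.3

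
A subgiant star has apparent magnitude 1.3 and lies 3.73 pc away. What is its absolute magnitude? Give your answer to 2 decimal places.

M ≈ 3.44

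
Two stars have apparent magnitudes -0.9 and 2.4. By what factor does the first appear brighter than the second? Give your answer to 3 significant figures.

Magnitude difference = -3.3
Flux ratio = 10^(−0.4 Δm) = 10^(−0.4 × -3.3) = 10^1.320 = 20.89

20.9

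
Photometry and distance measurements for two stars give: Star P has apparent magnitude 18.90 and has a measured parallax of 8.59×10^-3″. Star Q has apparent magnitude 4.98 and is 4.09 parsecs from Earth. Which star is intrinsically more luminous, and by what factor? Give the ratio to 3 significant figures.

Star Q is more luminous, by a factor of 456.

Star P: d = 1/p = 1/8.59×10^-3″ = 116.4 pc
Star P: M = m − 5 log₁₀ d + 5 = 18.90 − 5·2.0660 + 5 = 13.570
Star Q: M = m − 5 log₁₀ d + 5 = 4.98 − 5·0.6117 + 5 = 6.921
ΔM = M_P − M_Q = 13.570 − (6.921) = 6.649; smaller M is more luminous → Star Q.
L ratio = 10^(0.4 |ΔM|) = 10^2.659 = 456.5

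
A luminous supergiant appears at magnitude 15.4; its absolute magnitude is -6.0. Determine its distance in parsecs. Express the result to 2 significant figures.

μ = m − M = 21.400
m − M = 5 log₁₀ d − 5
log₁₀ d = (m − M)/5 + 1 = 5.2800
d = 10^5.2800 = 190500 pc

d ≈ 190000 pc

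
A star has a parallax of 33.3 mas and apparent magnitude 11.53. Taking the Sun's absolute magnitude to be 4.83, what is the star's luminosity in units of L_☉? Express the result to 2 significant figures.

d = 1/p = 1000/33.3 mas = 30.03 pc
M = m − 5 log₁₀ d + 5 = 11.53 − 5·1.4776 + 5 = 9.142
M − M_☉ = 9.142 − 4.83 = 4.312
L/L_☉ = 10^(−0.4 × 4.312) = 0.01884

L/L_☉ ≈ 0.019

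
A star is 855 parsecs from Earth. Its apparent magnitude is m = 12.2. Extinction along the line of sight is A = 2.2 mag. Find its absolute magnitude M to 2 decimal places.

M ≈ 0.34

5 log₁₀(d/10 pc) = 5 log₁₀(855.0) − 5 = 9.660
M = m − 5 log₁₀(d/10) − A = 12.2 − 9.660 − 2.2 = 0.340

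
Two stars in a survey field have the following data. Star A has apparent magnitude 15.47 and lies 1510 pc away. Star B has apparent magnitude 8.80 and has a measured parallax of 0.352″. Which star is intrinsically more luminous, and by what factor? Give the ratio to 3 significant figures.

Star A is more luminous, by a factor of 607.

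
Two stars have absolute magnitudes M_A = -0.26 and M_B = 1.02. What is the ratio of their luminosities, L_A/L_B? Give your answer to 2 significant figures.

ΔM = M_A − M_B = -1.28
L_A/L_B = 10^(−0.4 ΔM) = 10^0.512 = 3.251

L_A/L_B ≈ 3.3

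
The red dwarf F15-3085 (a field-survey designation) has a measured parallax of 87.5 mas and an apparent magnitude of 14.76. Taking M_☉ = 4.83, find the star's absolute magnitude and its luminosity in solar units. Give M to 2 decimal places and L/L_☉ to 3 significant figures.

M ≈ 14.47; L/L_☉ ≈ 1.39×10^-4

d = 1/p = 1000/87.5 mas = 11.43 pc
M = m − 5 log₁₀ d + 5 = 14.76 − 5·1.0580 + 5 = 14.470
M − M_☉ = 14.470 − 4.83 = 9.640
L/L_☉ = 10^(−0.4 × 9.640) = 1.393×10^-4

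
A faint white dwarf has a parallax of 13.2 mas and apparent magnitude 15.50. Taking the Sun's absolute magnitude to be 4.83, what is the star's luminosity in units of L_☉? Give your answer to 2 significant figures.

d = 1/p = 1000/13.2 mas = 75.76 pc
M = m − 5 log₁₀ d + 5 = 15.50 − 5·1.8794 + 5 = 11.103
M − M_☉ = 11.103 − 4.83 = 6.273
L/L_☉ = 10^(−0.4 × 6.273) = 3.096×10^-3

L/L_☉ ≈ 3.1×10^-3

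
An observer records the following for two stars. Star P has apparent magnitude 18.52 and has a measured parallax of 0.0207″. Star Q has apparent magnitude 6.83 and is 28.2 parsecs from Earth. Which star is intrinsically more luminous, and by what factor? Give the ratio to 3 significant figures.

Star P: d = 1/p = 1/0.0207″ = 48.31 pc
Star P: M = m − 5 log₁₀ d + 5 = 18.52 − 5·1.6840 + 5 = 15.100
Star Q: M = m − 5 log₁₀ d + 5 = 6.83 − 5·1.4502 + 5 = 4.579
ΔM = M_P − M_Q = 15.100 − (4.579) = 10.521; smaller M is more luminous → Star Q.
L ratio = 10^(0.4 |ΔM|) = 10^4.208 = 16160

Star Q is more luminous, by a factor of 16200.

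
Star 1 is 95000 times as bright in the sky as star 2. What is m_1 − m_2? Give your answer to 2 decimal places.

m_1 − m_2 ≈ -12.44

Pogson: Δm = −2.5 log₁₀(ratio) = −2.5 log₁₀(95000) = −2.5 × 4.9777 = -12.444
Star 1 is brighter, so it has the smaller magnitude: the difference is negative.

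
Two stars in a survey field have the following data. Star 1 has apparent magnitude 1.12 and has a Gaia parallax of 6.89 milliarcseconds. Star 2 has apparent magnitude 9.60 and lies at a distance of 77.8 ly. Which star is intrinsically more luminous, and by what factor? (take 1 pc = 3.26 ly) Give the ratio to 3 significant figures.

Star 1: p = 6.89 mas = 6.89×10^-3″ → d = 1/p = 145.1 pc
Star 1: M = m − 5 log₁₀ d + 5 = 1.12 − 5·2.1618 + 5 = -4.689
Star 2: d = 77.8 ly / 3.26 = 23.87 pc
Star 2: M = m − 5 log₁₀ d + 5 = 9.60 − 5·1.3778 + 5 = 7.711
ΔM = M_1 − M_2 = -4.689 − (7.711) = -12.400; smaller M is more luminous → Star 1.
L ratio = 10^(0.4 |ΔM|) = 10^4.960 = 91210

Star 1 is more luminous, by a factor of 91200.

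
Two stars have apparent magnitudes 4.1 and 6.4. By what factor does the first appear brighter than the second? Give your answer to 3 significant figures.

8.32

Δm = 4.1 − (6.4) = -2.3
Flux ratio = 10^(−0.4 Δm) = 10^(−0.4 × -2.3) = 10^0.920 = 8.318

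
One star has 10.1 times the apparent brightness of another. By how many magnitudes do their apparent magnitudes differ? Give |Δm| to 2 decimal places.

Pogson: Δm = −2.5 log₁₀(ratio) = −2.5 log₁₀(10.1) = −2.5 × 1.0043 = -2.511

|Δm| ≈ 2.51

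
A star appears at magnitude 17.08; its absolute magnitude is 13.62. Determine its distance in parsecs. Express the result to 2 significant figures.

d ≈ 49 pc

μ = m − M = 3.460
m − M = 5 log₁₀ d − 5
log₁₀ d = (m − M)/5 + 1 = 1.6920
d = 10^1.6920 = 49.20 pc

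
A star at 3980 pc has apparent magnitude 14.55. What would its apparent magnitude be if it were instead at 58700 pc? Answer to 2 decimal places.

m ≈ 20.39

Flux ∝ 1/d², so Δm = 5 log₁₀(d₂/d₁) = 5 log₁₀(58700/3980) = 5.844
m₂ = m₁ + Δm = 14.55 + (5.844) = 20.394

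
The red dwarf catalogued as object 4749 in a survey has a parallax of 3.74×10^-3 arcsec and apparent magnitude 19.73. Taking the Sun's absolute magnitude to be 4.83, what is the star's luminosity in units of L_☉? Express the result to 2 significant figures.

L/L_☉ ≈ 7.8×10^-4

d = 1/p = 1/3.74×10^-3″ = 267.4 pc
M = m − 5 log₁₀ d + 5 = 19.73 − 5·2.4271 + 5 = 12.594
M − M_☉ = 12.594 − 4.83 = 7.764
L/L_☉ = 10^(−0.4 × 7.764) = 7.839×10^-4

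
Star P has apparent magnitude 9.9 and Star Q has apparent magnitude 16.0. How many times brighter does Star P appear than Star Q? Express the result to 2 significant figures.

280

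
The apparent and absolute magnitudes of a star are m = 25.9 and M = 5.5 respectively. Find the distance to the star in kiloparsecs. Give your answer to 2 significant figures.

d ≈ 120 kpc

Distance modulus: m − M = 25.9 − (5.5) = 20.400
m − M = 5 log₁₀ d − 5
log₁₀ d = (m − M)/5 + 1 = 5.0800
d = 10^5.0800 = 120200 pc
= 120.2 kpc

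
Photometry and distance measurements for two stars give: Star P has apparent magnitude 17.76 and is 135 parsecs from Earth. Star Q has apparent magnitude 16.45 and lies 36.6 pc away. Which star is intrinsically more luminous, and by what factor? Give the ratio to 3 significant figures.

Star P is more luminous, by a factor of 4.07.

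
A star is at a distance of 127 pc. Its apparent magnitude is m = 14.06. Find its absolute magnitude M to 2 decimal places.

M ≈ 8.54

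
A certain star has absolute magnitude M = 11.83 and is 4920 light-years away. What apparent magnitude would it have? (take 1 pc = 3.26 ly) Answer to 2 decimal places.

m ≈ 22.72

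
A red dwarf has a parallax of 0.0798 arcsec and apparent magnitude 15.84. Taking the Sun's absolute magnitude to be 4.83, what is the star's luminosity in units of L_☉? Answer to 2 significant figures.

L/L_☉ ≈ 6.2×10^-5

d = 1/p = 1/0.0798″ = 12.53 pc
M = m − 5 log₁₀ d + 5 = 15.84 − 5·1.0980 + 5 = 15.350
M − M_☉ = 15.350 − 4.83 = 10.520
L/L_☉ = 10^(−0.4 × 10.520) = 6.194×10^-5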